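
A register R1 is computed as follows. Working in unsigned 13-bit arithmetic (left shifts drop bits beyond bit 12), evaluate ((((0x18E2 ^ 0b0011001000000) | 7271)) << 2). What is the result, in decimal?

7068

0x18E2 = 1100011100010
0b0011001000000 = 0011001000000
→ ^ → 1111010100010 = 7842
7271 = 1110001100111
→ | → 1111011100111 = 7911
→ << 2 (mod 2^13) → 1101110011100 = 7068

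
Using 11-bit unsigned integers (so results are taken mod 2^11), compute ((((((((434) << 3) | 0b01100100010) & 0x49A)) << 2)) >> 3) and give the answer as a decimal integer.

73

434 = 00110110010
→ << 3 (mod 2^11) → 10110010000 = 1424
0b01100100010 = 01100100010
→ | → 11110110010 = 1970
0x49A = 10010011010
→ & → 10010010010 = 1170
→ << 2 (mod 2^11) → 01001001000 = 584
→ >> 3 → 00001001001 = 73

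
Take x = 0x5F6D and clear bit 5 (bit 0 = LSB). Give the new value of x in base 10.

x = 101111101101101
bit 5 is currently 1; clear it via x & ~(1 << 5) = x & ~32
→ 101111101001101 = 24397

24397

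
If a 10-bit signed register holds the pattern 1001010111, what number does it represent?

pattern = 1001010111 (MSB is 1 ⇒ negative)
Invert: 0110101000, add 1 → 0110101001 = 425, so the value is -425.
(Equivalently: 599 - 2^10 = 599 - 1024 = -425.)

-425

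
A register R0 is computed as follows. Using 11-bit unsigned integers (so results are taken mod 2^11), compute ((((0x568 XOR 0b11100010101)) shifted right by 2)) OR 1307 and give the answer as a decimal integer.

1439

0x568 = 10101101000
0b11100010101 = 11100010101
→ XOR → 01001111101 = 637
→ shifted right by 2 → 00010011111 = 159
1307 = 10100011011
→ OR → 10110011111 = 1439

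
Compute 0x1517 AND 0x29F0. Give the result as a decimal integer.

272

0x1517 = 01010100010111
0x29F0 = 10100111110000
AND → 00000100010000 = 272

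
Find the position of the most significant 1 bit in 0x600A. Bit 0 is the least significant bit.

0x600A = 110000000001010
The topmost 1 is at position 14 (since 2^14 = 16384 ≤ 24586 < 32768).

14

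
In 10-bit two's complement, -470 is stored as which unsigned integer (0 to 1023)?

470 in 10 bits: 0111010110
Invert: 1000101001
Add 1:  1000101010 = 554
(Check: 2^10 - 470 = 1024 - 470 = 554.)

554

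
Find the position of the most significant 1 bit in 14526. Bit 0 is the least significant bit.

13

14526 = 11100010111110
The topmost 1 is at position 13 (since 2^13 = 8192 ≤ 14526 < 16384).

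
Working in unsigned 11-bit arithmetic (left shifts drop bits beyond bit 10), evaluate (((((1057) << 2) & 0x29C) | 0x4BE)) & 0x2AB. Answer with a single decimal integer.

170

1057 = 10000100001
→ << 2 (mod 2^11) → 00010000100 = 132
0x29C = 01010011100
→ & → 00010000100 = 132
0x4BE = 10010111110
→ | → 10010111110 = 1214
0x2AB = 01010101011
→ & → 00010101010 = 170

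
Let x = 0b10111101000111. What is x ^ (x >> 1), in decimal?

14564

x = 10111101000111 = 12103
x>>1 = 01011110100011
XOR  = 11100011100100 = 14564
(x ^ (x >> 1) gives the standard binary-reflected Gray code of x.)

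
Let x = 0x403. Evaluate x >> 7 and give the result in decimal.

8

0x403 = 10000000011
shift right by 7 → 00000001000 = 8
(equivalently, floor(1027 / 128))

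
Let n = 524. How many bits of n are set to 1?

524 = 1000001100
Count the 1s: 1 + 1 + 1 = 3

3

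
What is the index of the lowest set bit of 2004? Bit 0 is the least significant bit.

2

2004 = 11111010100
Trailing zeros: 2, so the lowest set bit is bit 2 (value 4).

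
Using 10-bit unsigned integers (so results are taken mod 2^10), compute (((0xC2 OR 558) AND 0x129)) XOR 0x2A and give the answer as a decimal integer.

0xC2 = 0011000010
558 = 1000101110
→ OR → 1011101110 = 750
0x129 = 0100101001
→ AND → 0000101000 = 40
0x2A = 0000101010
→ XOR → 0000000010 = 2

2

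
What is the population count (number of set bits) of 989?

8

989 = 1111011101
Count the 1s: 1 + 1 + 1 + 1 + 1 + 1 + 1 + 1 = 8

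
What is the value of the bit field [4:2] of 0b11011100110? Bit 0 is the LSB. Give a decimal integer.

1

v = 11011100110
Shift right by 2: 110111001
Mask low 3 bits: 001 = 1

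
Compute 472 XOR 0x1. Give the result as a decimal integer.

473

472 = 111011000
0x1 = 000000001
XOR → 111011001 = 473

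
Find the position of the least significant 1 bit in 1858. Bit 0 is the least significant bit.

1858 = 11101000010
Trailing zeros: 1, so the lowest set bit is bit 1 (value 2).

1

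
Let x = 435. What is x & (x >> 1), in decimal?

x = 110110011 = 435
x>>1 = 011011001
AND  = 010010001 = 145
(x & (x >> 1) has a 1 wherever x has two consecutive 1 bits.)

145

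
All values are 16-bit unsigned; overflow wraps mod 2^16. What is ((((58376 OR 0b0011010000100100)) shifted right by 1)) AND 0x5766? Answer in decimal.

20998

58376 = 1110010000001000
0b0011010000100100 = 0011010000100100
→ OR → 1111010000101100 = 62508
→ shifted right by 1 → 0111101000010110 = 31254
0x5766 = 0101011101100110
→ AND → 0101001000000110 = 20998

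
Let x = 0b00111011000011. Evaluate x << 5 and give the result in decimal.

x = 00000111011000011
shift left by 5 → 11101100001100000 = 120928
(equivalently, 3779 × 2^5 = 3779 × 32)

120928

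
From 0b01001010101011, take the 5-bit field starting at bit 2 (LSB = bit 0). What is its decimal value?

10

v = 01001010101011
Shift right by 2: 010010101010
Mask low 5 bits: 01010 = 10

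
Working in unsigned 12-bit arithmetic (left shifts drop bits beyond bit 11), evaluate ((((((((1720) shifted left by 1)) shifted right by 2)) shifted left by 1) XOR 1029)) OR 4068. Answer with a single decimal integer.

1720 = 011010111000
→ shifted left by 1 (mod 2^12) → 110101110000 = 3440
→ shifted right by 2 → 001101011100 = 860
→ shifted left by 1 (mod 2^12) → 011010111000 = 1720
1029 = 010000000101
→ XOR → 001010111101 = 701
4068 = 111111100100
→ OR → 111111111101 = 4093

4093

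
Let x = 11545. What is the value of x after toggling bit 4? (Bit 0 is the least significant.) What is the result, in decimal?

11529

x = 010110100011001
bit 4 is currently 1; toggle it via x ^ (1 << 4) = x ^ 16
→ 010110100001001 = 11529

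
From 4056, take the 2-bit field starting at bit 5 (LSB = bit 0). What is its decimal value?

v = 0000111111011000
Shift right by 5: 00001111110
Mask low 2 bits: 10 = 2

2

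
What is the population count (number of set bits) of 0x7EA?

0x7EA = 11111101010
Count the 1s: 1 + 1 + 1 + 1 + 1 + 1 + 1 + 1 = 8

8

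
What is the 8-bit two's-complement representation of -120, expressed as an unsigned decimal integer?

136

120 in 8 bits: 01111000
Invert: 10000111
Add 1:  10001000 = 136
(Check: 2^8 - 120 = 256 - 120 = 136.)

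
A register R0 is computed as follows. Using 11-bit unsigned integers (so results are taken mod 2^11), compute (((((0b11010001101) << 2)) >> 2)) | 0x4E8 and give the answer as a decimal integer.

1261

0b11010001101 = 11010001101
→ << 2 (mod 2^11) → 01000110100 = 564
→ >> 2 → 00010001101 = 141
0x4E8 = 10011101000
→ | → 10011101101 = 1261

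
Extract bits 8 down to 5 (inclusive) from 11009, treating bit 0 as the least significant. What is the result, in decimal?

8

v = 10101100000001
Shift right by 5: 101011000
Mask low 4 bits: 1000 = 8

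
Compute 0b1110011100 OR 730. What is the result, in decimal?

a = 1110011100
730 = 1011011010
 OR → 1111011110 = 990

990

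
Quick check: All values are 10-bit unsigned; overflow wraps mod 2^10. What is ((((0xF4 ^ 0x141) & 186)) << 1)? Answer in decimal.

0xF4 = 0011110100
0x141 = 0101000001
→ ^ → 0110110101 = 437
186 = 0010111010
→ & → 0010110000 = 176
→ << 1 (mod 2^10) → 0101100000 = 352

352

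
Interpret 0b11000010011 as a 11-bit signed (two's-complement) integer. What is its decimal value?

pattern = 11000010011 (MSB is 1 ⇒ negative)
Invert: 00111101100, add 1 → 00111101101 = 493, so the value is -493.
(Equivalently: 1555 - 2^11 = 1555 - 2048 = -493.)

-493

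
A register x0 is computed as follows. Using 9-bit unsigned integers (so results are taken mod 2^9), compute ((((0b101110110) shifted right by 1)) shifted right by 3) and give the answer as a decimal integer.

0b101110110 = 101110110
→ shifted right by 1 → 010111011 = 187
→ shifted right by 3 → 000010111 = 23

23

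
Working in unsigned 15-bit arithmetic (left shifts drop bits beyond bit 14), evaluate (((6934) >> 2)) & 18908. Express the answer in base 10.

6934 = 001101100010110
→ >> 2 → 000011011000101 = 1733
18908 = 100100111011100
→ & → 000000011000100 = 196

196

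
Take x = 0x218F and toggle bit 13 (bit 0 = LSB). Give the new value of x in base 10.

399

x = 10000110001111
bit 13 is currently 1; toggle it via x ^ (1 << 13) = x ^ 8192
→ 00000110001111 = 399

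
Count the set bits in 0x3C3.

0x3C3 = 1111000011
Count the 1s: 1 + 1 + 1 + 1 + 1 + 1 = 6

6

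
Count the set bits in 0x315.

0x315 = 1100010101
Count the 1s: 1 + 1 + 1 + 1 + 1 = 5

5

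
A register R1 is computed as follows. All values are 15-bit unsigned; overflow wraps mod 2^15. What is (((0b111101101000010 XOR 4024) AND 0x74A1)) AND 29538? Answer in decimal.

28704

0b111101101000010 = 111101101000010
4024 = 000111110111000
→ XOR → 111010011111010 = 29946
0x74A1 = 111010010100001
→ AND → 111010010100000 = 29856
29538 = 111001101100010
→ AND → 111000000100000 = 28704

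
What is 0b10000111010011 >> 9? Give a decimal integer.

x = 10000111010011
shift right by 9 → 00000000010000 = 16
(equivalently, floor(8659 / 512))

16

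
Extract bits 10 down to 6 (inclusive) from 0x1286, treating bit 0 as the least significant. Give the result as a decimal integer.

10

v = 1001010000110
Shift right by 6: 1001010
Mask low 5 bits: 01010 = 10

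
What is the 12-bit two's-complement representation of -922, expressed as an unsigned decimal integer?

922 in 12 bits: 001110011010
Invert: 110001100101
Add 1:  110001100110 = 3174
(Check: 2^12 - 922 = 4096 - 922 = 3174.)

3174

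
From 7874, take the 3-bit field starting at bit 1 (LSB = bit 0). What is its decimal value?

1

v = 1111011000010
Shift right by 1: 111101100001
Mask low 3 bits: 001 = 1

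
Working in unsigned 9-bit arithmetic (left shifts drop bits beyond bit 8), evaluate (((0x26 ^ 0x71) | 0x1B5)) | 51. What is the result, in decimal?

503

0x26 = 000100110
0x71 = 001110001
→ ^ → 001010111 = 87
0x1B5 = 110110101
→ | → 111110111 = 503
51 = 000110011
→ | → 111110111 = 503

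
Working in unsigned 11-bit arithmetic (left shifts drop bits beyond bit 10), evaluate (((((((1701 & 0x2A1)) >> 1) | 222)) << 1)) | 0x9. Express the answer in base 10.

1701 = 11010100101
0x2A1 = 01010100001
→ & → 01010100001 = 673
→ >> 1 → 00101010000 = 336
222 = 00011011110
→ | → 00111011110 = 478
→ << 1 (mod 2^11) → 01110111100 = 956
0x9 = 00000001001
→ | → 01110111101 = 957

957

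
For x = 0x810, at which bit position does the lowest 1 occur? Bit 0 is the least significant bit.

4

0x810 = 100000010000
Trailing zeros: 4, so the lowest set bit is bit 4 (value 16).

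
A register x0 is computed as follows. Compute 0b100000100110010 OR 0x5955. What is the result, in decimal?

a = 100000100110010
0x5955 = 101100101010101
 OR → 101100101110111 = 22903

22903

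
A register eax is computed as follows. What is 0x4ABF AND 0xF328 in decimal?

16936

0x4ABF = 0100101010111111
0xF328 = 1111001100101000
AND → 0100001000101000 = 16936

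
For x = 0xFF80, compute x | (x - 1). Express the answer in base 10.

x = 1111111110000000 = 65408
x - 1 = 1111111101111111
OR    = 1111111111111111 = 65535
(x | (x - 1) sets all bits below the lowest set bit.)

65535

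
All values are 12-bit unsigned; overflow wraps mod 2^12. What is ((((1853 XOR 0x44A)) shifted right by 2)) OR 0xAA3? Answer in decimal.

2815

1853 = 011100111101
0x44A = 010001001010
→ XOR → 001101110111 = 887
→ shifted right by 2 → 000011011101 = 221
0xAA3 = 101010100011
→ OR → 101011111111 = 2815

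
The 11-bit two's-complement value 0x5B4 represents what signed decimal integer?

-588

pattern = 10110110100 (MSB is 1 ⇒ negative)
Invert: 01001001011, add 1 → 01001001100 = 588, so the value is -588.
(Equivalently: 1460 - 2^11 = 1460 - 2048 = -588.)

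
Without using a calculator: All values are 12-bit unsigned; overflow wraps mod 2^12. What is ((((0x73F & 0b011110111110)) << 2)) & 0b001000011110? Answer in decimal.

0x73F = 011100111111
0b011110111110 = 011110111110
→ & → 011100111110 = 1854
→ << 2 (mod 2^12) → 110011111000 = 3320
0b001000011110 = 001000011110
→ & → 000000011000 = 24

24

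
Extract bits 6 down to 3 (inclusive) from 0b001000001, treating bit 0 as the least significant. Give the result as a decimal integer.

v = 001000001
Shift right by 3: 001000
Mask low 4 bits: 1000 = 8

8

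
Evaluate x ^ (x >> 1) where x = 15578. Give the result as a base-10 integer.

x = 11110011011010 = 15578
x>>1 = 01111001101101
XOR  = 10001010110111 = 8887
(x ^ (x >> 1) gives the standard binary-reflected Gray code of x.)

8887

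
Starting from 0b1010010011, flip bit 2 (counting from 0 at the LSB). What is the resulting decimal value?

663

x = 1010010011
bit 2 is currently 0; toggle it via x ^ (1 << 2) = x ^ 4
→ 1010010111 = 663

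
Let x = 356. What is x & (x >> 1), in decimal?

x = 101100100 = 356
x>>1 = 010110010
AND  = 000100000 = 32
(x & (x >> 1) has a 1 wherever x has two consecutive 1 bits.)

32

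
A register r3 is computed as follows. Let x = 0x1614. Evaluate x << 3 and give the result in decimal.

45216

0x1614 = 0001011000010100
shift left by 3 → 1011000010100000 = 45216
(equivalently, 5652 × 2^3 = 5652 × 8)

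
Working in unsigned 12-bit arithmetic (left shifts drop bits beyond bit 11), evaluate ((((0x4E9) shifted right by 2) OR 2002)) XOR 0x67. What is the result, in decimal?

0x4E9 = 010011101001
→ shifted right by 2 → 000100111010 = 314
2002 = 011111010010
→ OR → 011111111010 = 2042
0x67 = 000001100111
→ XOR → 011110011101 = 1949

1949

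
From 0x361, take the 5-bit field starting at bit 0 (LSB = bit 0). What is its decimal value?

v = 1101100001
Shift right by 0: 1101100001
Mask low 5 bits: 00001 = 1

1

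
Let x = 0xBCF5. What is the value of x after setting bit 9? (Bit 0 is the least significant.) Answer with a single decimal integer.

48885

x = 1011110011110101
bit 9 is currently 0; set it via x | (1 << 9) = x | 512
→ 1011111011110101 = 48885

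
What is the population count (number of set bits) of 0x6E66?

0x6E66 = 110111001100110
Count the 1s: 1 + 1 + 1 + 1 + 1 + 1 + 1 + 1 + 1 = 9

9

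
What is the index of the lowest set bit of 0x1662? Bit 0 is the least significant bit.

1

0x1662 = 1011001100010
Trailing zeros: 1, so the lowest set bit is bit 1 (value 2).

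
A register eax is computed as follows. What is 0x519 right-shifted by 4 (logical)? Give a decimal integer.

0x519 = 10100011001
shift right by 4 → 00001010001 = 81
(equivalently, floor(1305 / 16))

81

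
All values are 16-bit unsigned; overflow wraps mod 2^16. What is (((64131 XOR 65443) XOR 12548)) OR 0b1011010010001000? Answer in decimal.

64131 = 1111101010000011
65443 = 1111111110100011
→ XOR → 0000010100100000 = 1312
12548 = 0011000100000100
→ XOR → 0011010000100100 = 13348
0b1011010010001000 = 1011010010001000
→ OR → 1011010010101100 = 46252

46252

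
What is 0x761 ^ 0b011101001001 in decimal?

40

0x761 = 11101100001
b = 11101001001
XOR → 00000101000 = 40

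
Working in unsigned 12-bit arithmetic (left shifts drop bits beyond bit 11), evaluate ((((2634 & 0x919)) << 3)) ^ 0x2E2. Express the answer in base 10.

2634 = 101001001010
0x919 = 100100011001
→ & → 100000001000 = 2056
→ << 3 (mod 2^12) → 000001000000 = 64
0x2E2 = 001011100010
→ ^ → 001010100010 = 674

674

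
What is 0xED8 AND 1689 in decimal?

0xED8 = 111011011000
1689 = 011010011001
AND → 011010011000 = 1688

1688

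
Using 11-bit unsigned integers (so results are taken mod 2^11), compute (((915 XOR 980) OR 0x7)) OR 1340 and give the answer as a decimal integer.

915 = 01110010011
980 = 01111010100
→ XOR → 00001000111 = 71
0x7 = 00000000111
→ OR → 00001000111 = 71
1340 = 10100111100
→ OR → 10101111111 = 1407

1407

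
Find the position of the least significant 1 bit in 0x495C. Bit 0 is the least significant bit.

2

0x495C = 100100101011100
Trailing zeros: 2, so the lowest set bit is bit 2 (value 4).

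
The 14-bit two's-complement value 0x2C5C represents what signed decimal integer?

-5028

pattern = 10110001011100 (MSB is 1 ⇒ negative)
Invert: 01001110100011, add 1 → 01001110100100 = 5028, so the value is -5028.
(Equivalently: 11356 - 2^14 = 11356 - 16384 = -5028.)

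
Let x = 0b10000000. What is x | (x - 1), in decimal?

255

x = 10000000 = 128
x - 1 = 01111111
OR    = 11111111 = 255
(x | (x - 1) sets all bits below the lowest set bit.)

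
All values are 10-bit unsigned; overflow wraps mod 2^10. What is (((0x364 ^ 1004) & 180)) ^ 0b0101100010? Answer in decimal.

482

0x364 = 1101100100
1004 = 1111101100
→ ^ → 0010001000 = 136
180 = 0010110100
→ & → 0010000000 = 128
0b0101100010 = 0101100010
→ ^ → 0111100010 = 482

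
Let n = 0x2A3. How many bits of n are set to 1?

0x2A3 = 1010100011
Count the 1s: 1 + 1 + 1 + 1 + 1 = 5

5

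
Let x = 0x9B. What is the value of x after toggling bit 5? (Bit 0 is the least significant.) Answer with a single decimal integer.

x = 010011011
bit 5 is currently 0; toggle it via x ^ (1 << 5) = x ^ 32
→ 010111011 = 187

187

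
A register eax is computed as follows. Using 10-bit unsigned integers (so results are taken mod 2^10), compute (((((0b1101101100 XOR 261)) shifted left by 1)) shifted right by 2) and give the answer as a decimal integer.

52

0b1101101100 = 1101101100
261 = 0100000101
→ XOR → 1001101001 = 617
→ shifted left by 1 (mod 2^10) → 0011010010 = 210
→ shifted right by 2 → 0000110100 = 52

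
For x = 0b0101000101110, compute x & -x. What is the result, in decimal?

x = 101000101110 = 2606
-x (two's complement) = …010111010010
AND   = 000000000010 = 2
(x & -x isolates the lowest set bit of x.)

2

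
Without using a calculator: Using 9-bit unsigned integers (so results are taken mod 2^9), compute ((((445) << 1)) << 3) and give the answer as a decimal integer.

445 = 110111101
→ << 1 (mod 2^9) → 101111010 = 378
→ << 3 (mod 2^9) → 111010000 = 464

464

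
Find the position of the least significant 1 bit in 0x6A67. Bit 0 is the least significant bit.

0

0x6A67 = 110101001100111
Trailing zeros: 0, so the lowest set bit is bit 0 (value 1).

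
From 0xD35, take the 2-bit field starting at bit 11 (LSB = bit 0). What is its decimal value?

1

v = 00110100110101
Shift right by 11: 001
Mask low 2 bits: 01 = 1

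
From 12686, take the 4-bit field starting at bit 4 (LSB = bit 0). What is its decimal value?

8

v = 11000110001110
Shift right by 4: 1100011000
Mask low 4 bits: 1000 = 8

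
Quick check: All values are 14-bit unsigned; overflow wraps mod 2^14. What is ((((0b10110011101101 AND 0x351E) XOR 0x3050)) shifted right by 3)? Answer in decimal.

651

0b10110011101101 = 10110011101101
0x351E = 11010100011110
→ AND → 10010000001100 = 9228
0x3050 = 11000001010000
→ XOR → 01010001011100 = 5212
→ shifted right by 3 → 00001010001011 = 651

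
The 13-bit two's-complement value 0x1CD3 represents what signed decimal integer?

pattern = 1110011010011 (MSB is 1 ⇒ negative)
Invert: 0001100101100, add 1 → 0001100101101 = 813, so the value is -813.
(Equivalently: 7379 - 2^13 = 7379 - 8192 = -813.)

-813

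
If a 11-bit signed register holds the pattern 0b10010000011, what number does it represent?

-893

pattern = 10010000011 (MSB is 1 ⇒ negative)
Invert: 01101111100, add 1 → 01101111101 = 893, so the value is -893.
(Equivalently: 1155 - 2^11 = 1155 - 2048 = -893.)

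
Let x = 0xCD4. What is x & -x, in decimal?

x = 110011010100 = 3284
-x (two's complement) = …001100101100
AND   = 000000000100 = 4
(x & -x isolates the lowest set bit of x.)

4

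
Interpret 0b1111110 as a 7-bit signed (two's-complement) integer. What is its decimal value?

pattern = 1111110 (MSB is 1 ⇒ negative)
Invert: 0000001, add 1 → 0000010 = 2, so the value is -2.
(Equivalently: 126 - 2^7 = 126 - 128 = -2.)

-2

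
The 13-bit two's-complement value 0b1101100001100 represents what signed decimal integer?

pattern = 1101100001100 (MSB is 1 ⇒ negative)
Invert: 0010011110011, add 1 → 0010011110100 = 1268, so the value is -1268.
(Equivalently: 6924 - 2^13 = 6924 - 8192 = -1268.)

-1268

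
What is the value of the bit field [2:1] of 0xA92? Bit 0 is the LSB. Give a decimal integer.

v = 101010010010
Shift right by 1: 10101001001
Mask low 2 bits: 01 = 1

1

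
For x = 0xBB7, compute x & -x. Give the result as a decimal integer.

1

x = 101110110111 = 2999
-x (two's complement) = …010001001001
AND   = 000000000001 = 1
(x & -x isolates the lowest set bit of x.)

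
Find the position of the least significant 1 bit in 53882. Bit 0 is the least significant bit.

1

53882 = 1101001001111010
Trailing zeros: 1, so the lowest set bit is bit 1 (value 2).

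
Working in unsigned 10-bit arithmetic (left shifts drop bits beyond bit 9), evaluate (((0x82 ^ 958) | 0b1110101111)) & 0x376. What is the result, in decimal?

822

0x82 = 0010000010
958 = 1110111110
→ ^ → 1100111100 = 828
0b1110101111 = 1110101111
→ | → 1110111111 = 959
0x376 = 1101110110
→ & → 1100110110 = 822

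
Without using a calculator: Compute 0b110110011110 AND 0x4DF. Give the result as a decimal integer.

1182

a = 110110011110
0x4DF = 010011011111
AND → 010010011110 = 1182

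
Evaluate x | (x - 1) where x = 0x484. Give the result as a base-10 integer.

x = 10010000100 = 1156
x - 1 = 10010000011
OR    = 10010000111 = 1159
(x | (x - 1) sets all bits below the lowest set bit.)

1159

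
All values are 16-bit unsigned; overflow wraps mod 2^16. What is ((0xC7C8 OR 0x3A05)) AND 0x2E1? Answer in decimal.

705

0xC7C8 = 1100011111001000
0x3A05 = 0011101000000101
→ OR → 1111111111001101 = 65485
0x2E1 = 0000001011100001
→ AND → 0000001011000001 = 705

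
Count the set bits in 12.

12 = 1100
Count the 1s: 1 + 1 = 2

2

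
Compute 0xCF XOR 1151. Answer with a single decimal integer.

0xCF = 00011001111
1151 = 10001111111
XOR → 10010110000 = 1200

1200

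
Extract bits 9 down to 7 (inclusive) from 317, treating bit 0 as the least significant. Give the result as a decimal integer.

2

v = 0100111101
Shift right by 7: 010
Mask low 3 bits: 010 = 2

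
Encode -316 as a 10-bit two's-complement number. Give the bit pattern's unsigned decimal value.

708

316 in 10 bits: 0100111100
Invert: 1011000011
Add 1:  1011000100 = 708
(Check: 2^10 - 316 = 1024 - 316 = 708.)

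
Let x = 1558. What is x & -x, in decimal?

2

x = 11000010110 = 1558
-x (two's complement) = …00111101010
AND   = 00000000010 = 2
(x & -x isolates the lowest set bit of x.)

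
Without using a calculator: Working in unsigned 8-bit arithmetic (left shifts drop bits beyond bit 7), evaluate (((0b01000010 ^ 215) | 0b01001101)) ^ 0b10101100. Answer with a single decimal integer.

0b01000010 = 01000010
215 = 11010111
→ ^ → 10010101 = 149
0b01001101 = 01001101
→ | → 11011101 = 221
0b10101100 = 10101100
→ ^ → 01110001 = 113

113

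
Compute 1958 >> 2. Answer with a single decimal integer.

1958 = 11110100110
shift right by 2 → 00111101001 = 489
(equivalently, floor(1958 / 4))

489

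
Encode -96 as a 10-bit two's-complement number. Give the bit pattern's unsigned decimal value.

96 in 10 bits: 0001100000
Invert: 1110011111
Add 1:  1110100000 = 928
(Check: 2^10 - 96 = 1024 - 96 = 928.)

928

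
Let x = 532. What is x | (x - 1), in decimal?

x = 1000010100 = 532
x - 1 = 1000010011
OR    = 1000010111 = 535
(x | (x - 1) sets all bits below the lowest set bit.)

535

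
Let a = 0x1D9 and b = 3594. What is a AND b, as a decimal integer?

8

0x1D9 = 000111011001
3594 = 111000001010
AND → 000000001000 = 8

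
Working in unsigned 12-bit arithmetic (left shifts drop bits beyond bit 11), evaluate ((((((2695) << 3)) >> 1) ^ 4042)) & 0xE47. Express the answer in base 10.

2695 = 101010000111
→ << 3 (mod 2^12) → 010000111000 = 1080
→ >> 1 → 001000011100 = 540
4042 = 111111001010
→ ^ → 110111010110 = 3542
0xE47 = 111001000111
→ & → 110001000110 = 3142

3142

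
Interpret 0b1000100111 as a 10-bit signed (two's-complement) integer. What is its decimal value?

-473

pattern = 1000100111 (MSB is 1 ⇒ negative)
Invert: 0111011000, add 1 → 0111011001 = 473, so the value is -473.
(Equivalently: 551 - 2^10 = 551 - 1024 = -473.)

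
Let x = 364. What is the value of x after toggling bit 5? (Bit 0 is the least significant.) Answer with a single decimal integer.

x = 101101100
bit 5 is currently 1; toggle it via x ^ (1 << 5) = x ^ 32
→ 101001100 = 332

332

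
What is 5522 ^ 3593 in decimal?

5522 = 1010110010010
3593 = 0111000001001
XOR → 1101110011011 = 7067

7067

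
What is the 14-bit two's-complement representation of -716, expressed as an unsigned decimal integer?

15668

716 in 14 bits: 00001011001100
Invert: 11110100110011
Add 1:  11110100110100 = 15668
(Check: 2^14 - 716 = 16384 - 716 = 15668.)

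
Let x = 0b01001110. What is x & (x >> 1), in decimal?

x = 1001110 = 78
x>>1 = 0100111
AND  = 0000110 = 6
(x & (x >> 1) has a 1 wherever x has two consecutive 1 bits.)

6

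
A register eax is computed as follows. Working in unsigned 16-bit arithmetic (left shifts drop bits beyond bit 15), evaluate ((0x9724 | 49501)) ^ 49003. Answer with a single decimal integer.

0x9724 = 1001011100100100
49501 = 1100000101011101
→ | → 1101011101111101 = 55165
49003 = 1011111101101011
→ ^ → 0110100000010110 = 26646

26646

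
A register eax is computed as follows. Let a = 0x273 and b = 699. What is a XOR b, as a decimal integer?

0x273 = 1001110011
699 = 1010111011
XOR → 0011001000 = 200

200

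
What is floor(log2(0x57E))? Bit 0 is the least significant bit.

10

0x57E = 10101111110
The topmost 1 is at position 10 (since 2^10 = 1024 ≤ 1406 < 2048).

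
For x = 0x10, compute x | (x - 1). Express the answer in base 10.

x = 10000 = 16
x - 1 = 01111
OR    = 11111 = 31
(x | (x - 1) sets all bits below the lowest set bit.)

31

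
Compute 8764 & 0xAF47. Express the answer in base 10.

8708

8764 = 0010001000111100
0xAF47 = 1010111101000111
AND → 0010001000000100 = 8708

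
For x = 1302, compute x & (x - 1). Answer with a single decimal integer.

x = 10100010110 = 1302
x - 1 = 10100010101
AND   = 10100010100 = 1300
(x & (x - 1) clears the lowest set bit of x.)

1300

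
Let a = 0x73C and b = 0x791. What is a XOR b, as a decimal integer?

0x73C = 11100111100
0x791 = 11110010001
XOR → 00010101101 = 173

173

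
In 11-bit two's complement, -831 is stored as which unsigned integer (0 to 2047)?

831 in 11 bits: 01100111111
Invert: 10011000000
Add 1:  10011000001 = 1217
(Check: 2^11 - 831 = 2048 - 831 = 1217.)

1217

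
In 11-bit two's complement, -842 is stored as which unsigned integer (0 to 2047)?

842 in 11 bits: 01101001010
Invert: 10010110101
Add 1:  10010110110 = 1206
(Check: 2^11 - 842 = 2048 - 842 = 1206.)

1206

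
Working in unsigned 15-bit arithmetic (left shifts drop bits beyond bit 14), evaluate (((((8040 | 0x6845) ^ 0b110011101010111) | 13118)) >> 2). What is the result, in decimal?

8040 = 001111101101000
0x6845 = 110100001000101
→ | → 111111101101101 = 32621
0b110011101010111 = 110011101010111
→ ^ → 001100000111010 = 6202
13118 = 011001100111110
→ | → 011101100111110 = 15166
→ >> 2 → 000111011001111 = 3791

3791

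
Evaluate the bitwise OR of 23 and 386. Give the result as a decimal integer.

407

23 = 000010111
386 = 110000010
 OR → 110010111 = 407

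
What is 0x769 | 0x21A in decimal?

1915

0x769 = 11101101001
0x21A = 01000011010
 OR → 11101111011 = 1915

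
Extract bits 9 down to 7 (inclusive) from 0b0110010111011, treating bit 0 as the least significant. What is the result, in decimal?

v = 0110010111011
Shift right by 7: 011001
Mask low 3 bits: 001 = 1

1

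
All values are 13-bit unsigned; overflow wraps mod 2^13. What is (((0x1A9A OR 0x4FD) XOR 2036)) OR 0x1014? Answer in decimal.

6431

0x1A9A = 1101010011010
0x4FD = 0010011111101
→ OR → 1111011111111 = 7935
2036 = 0011111110100
→ XOR → 1100100001011 = 6411
0x1014 = 1000000010100
→ OR → 1100100011111 = 6431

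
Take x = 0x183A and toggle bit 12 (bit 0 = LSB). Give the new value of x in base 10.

2106

x = 01100000111010
bit 12 is currently 1; toggle it via x ^ (1 << 12) = x ^ 4096
→ 00100000111010 = 2106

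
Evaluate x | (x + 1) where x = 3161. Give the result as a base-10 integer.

x = 110001011001 = 3161
x + 1 = 110001011010
OR    = 110001011011 = 3163
(x | (x + 1) sets the lowest cleared bit.)

3163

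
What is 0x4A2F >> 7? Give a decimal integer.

148

0x4A2F = 100101000101111
shift right by 7 → 000000010010100 = 148
(equivalently, floor(18991 / 128))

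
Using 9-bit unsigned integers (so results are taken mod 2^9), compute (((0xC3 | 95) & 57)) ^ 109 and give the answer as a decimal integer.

0xC3 = 011000011
95 = 001011111
→ | → 011011111 = 223
57 = 000111001
→ & → 000011001 = 25
109 = 001101101
→ ^ → 001110100 = 116

116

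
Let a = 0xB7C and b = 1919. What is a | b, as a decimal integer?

3967

0xB7C = 101101111100
1919 = 011101111111
 OR → 111101111111 = 3967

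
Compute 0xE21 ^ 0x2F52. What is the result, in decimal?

8563

0xE21 = 00111000100001
0x2F52 = 10111101010010
XOR → 10000101110011 = 8563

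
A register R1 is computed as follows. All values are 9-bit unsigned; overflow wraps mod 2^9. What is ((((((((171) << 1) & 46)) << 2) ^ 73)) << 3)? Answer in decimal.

136

171 = 010101011
→ << 1 (mod 2^9) → 101010110 = 342
46 = 000101110
→ & → 000000110 = 6
→ << 2 (mod 2^9) → 000011000 = 24
73 = 001001001
→ ^ → 001010001 = 81
→ << 3 (mod 2^9) → 010001000 = 136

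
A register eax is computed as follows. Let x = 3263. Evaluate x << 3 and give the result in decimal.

26104

3263 = 000110010111111
shift left by 3 → 110010111111000 = 26104
(equivalently, 3263 × 2^3 = 3263 × 8)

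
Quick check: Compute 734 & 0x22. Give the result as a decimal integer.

2

734 = 1011011110
0x22 = 0000100010
AND → 0000000010 = 2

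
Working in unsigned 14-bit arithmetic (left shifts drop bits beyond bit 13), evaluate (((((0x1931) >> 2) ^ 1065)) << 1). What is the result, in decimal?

1226

0x1931 = 01100100110001
→ >> 2 → 00011001001100 = 1612
1065 = 00010000101001
→ ^ → 00001001100101 = 613
→ << 1 (mod 2^14) → 00010011001010 = 1226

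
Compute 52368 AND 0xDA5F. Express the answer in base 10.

52368 = 1100110010010000
0xDA5F = 1101101001011111
AND → 1100100000010000 = 51216

51216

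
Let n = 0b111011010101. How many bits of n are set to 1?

8

n = 111011010101
Count the 1s: 1 + 1 + 1 + 1 + 1 + 1 + 1 + 1 = 8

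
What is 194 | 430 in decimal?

494

194 = 011000010
430 = 110101110
 OR → 111101110 = 494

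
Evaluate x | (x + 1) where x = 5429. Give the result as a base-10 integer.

x = 1010100110101 = 5429
x + 1 = 1010100110110
OR    = 1010100110111 = 5431
(x | (x + 1) sets the lowest cleared bit.)

5431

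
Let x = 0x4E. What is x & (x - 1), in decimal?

76

x = 1001110 = 78
x - 1 = 1001101
AND   = 1001100 = 76
(x & (x - 1) clears the lowest set bit of x.)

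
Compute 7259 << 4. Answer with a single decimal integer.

116144

7259 = 00001110001011011
shift left by 4 → 11100010110110000 = 116144
(equivalently, 7259 × 2^4 = 7259 × 16)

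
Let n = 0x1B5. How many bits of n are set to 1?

6

0x1B5 = 110110101
Count the 1s: 1 + 1 + 1 + 1 + 1 + 1 = 6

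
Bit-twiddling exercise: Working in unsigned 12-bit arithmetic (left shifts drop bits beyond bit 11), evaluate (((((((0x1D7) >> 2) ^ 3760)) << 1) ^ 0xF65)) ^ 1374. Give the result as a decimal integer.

1969

0x1D7 = 000111010111
→ >> 2 → 000001110101 = 117
3760 = 111010110000
→ ^ → 111011000101 = 3781
→ << 1 (mod 2^12) → 110110001010 = 3466
0xF65 = 111101100101
→ ^ → 001011101111 = 751
1374 = 010101011110
→ ^ → 011110110001 = 1969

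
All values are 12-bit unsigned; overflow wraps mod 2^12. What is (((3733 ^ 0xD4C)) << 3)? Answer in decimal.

3733 = 111010010101
0xD4C = 110101001100
→ ^ → 001111011001 = 985
→ << 3 (mod 2^12) → 111011001000 = 3784

3784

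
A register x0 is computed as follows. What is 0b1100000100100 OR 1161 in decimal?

7341

a = 1100000100100
1161 = 0010010001001
 OR → 1110010101101 = 7341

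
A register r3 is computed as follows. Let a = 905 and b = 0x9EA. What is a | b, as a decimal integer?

3051

905 = 001110001001
0x9EA = 100111101010
 OR → 101111101011 = 3051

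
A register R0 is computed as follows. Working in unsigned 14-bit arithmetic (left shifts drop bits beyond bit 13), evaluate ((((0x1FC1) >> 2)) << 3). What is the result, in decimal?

0x1FC1 = 01111111000001
→ >> 2 → 00011111110000 = 2032
→ << 3 (mod 2^14) → 11111110000000 = 16256

16256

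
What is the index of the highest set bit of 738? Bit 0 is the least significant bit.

738 = 1011100010
The topmost 1 is at position 9 (since 2^9 = 512 ≤ 738 < 1024).

9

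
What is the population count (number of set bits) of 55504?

7

55504 = 1101100011010000
Count the 1s: 1 + 1 + 1 + 1 + 1 + 1 + 1 = 7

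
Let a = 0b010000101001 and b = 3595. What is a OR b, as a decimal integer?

a = 010000101001
3595 = 111000001011
 OR → 111000101011 = 3627

3627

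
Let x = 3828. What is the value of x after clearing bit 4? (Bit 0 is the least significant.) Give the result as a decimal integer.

3812

x = 111011110100
bit 4 is currently 1; clear it via x & ~(1 << 4) = x & ~16
→ 111011100100 = 3812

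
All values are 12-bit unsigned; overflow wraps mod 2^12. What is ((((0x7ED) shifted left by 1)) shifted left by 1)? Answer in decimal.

4020

0x7ED = 011111101101
→ shifted left by 1 (mod 2^12) → 111111011010 = 4058
→ shifted left by 1 (mod 2^12) → 111110110100 = 4020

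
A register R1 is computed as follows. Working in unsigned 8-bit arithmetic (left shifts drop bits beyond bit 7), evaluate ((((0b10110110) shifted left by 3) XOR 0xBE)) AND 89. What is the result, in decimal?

8

0b10110110 = 10110110
→ shifted left by 3 (mod 2^8) → 10110000 = 176
0xBE = 10111110
→ XOR → 00001110 = 14
89 = 01011001
→ AND → 00001000 = 8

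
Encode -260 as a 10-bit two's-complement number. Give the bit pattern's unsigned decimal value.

764

260 in 10 bits: 0100000100
Invert: 1011111011
Add 1:  1011111100 = 764
(Check: 2^10 - 260 = 1024 - 260 = 764.)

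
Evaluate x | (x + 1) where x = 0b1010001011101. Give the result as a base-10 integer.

5215

x = 1010001011101 = 5213
x + 1 = 1010001011110
OR    = 1010001011111 = 5215
(x | (x + 1) sets the lowest cleared bit.)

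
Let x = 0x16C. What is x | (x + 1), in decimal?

x = 101101100 = 364
x + 1 = 101101101
OR    = 101101101 = 365
(x | (x + 1) sets the lowest cleared bit.)

365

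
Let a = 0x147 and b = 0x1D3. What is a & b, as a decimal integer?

0x147 = 101000111
0x1D3 = 111010011
AND → 101000011 = 323

323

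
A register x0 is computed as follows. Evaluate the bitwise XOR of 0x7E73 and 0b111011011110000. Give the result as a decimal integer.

2179

0x7E73 = 111111001110011
b = 111011011110000
XOR → 000100010000011 = 2179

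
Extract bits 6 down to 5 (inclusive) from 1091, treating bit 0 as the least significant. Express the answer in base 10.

v = 10001000011
Shift right by 5: 100010
Mask low 2 bits: 10 = 2

2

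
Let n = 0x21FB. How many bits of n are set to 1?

0x21FB = 10000111111011
Count the 1s: 1 + 1 + 1 + 1 + 1 + 1 + 1 + 1 + 1 = 9

9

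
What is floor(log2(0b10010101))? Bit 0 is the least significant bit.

7

0b10010101 = 10010101
The topmost 1 is at position 7 (since 2^7 = 128 ≤ 149 < 256).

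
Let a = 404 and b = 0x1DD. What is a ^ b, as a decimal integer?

73

404 = 110010100
0x1DD = 111011101
XOR → 001001001 = 73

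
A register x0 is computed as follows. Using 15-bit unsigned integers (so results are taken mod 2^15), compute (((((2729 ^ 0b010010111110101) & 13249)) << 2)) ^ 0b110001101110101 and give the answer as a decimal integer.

28277

2729 = 000101010101001
0b010010111110101 = 010010111110101
→ ^ → 010111101011100 = 12124
13249 = 011001111000001
→ & → 010001101000000 = 9024
→ << 2 (mod 2^15) → 000110100000000 = 3328
0b110001101110101 = 110001101110101
→ ^ → 110111001110101 = 28277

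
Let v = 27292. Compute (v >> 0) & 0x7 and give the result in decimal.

4

v = 110101010011100
Shift right by 0: 110101010011100
Mask low 3 bits: 100 = 4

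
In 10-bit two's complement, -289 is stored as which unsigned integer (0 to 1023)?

735

289 in 10 bits: 0100100001
Invert: 1011011110
Add 1:  1011011111 = 735
(Check: 2^10 - 289 = 1024 - 289 = 735.)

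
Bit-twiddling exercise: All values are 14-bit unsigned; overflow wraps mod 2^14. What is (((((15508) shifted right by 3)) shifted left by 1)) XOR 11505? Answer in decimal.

9173

15508 = 11110010010100
→ shifted right by 3 → 00011110010010 = 1938
→ shifted left by 1 (mod 2^14) → 00111100100100 = 3876
11505 = 10110011110001
→ XOR → 10001111010101 = 9173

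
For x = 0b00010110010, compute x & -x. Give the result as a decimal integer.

x = 10110010 = 178
-x (two's complement) = …01001110
AND   = 00000010 = 2
(x & -x isolates the lowest set bit of x.)

2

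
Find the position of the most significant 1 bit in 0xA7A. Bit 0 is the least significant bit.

11

0xA7A = 101001111010
The topmost 1 is at position 11 (since 2^11 = 2048 ≤ 2682 < 4096).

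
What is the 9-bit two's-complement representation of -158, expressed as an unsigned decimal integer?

158 in 9 bits: 010011110
Invert: 101100001
Add 1:  101100010 = 354
(Check: 2^9 - 158 = 512 - 158 = 354.)

354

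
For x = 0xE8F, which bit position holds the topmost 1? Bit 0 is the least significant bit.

11

0xE8F = 111010001111
The topmost 1 is at position 11 (since 2^11 = 2048 ≤ 3727 < 4096).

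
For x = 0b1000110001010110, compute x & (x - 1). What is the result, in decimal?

x = 1000110001010110 = 35926
x - 1 = 1000110001010101
AND   = 1000110001010100 = 35924
(x & (x - 1) clears the lowest set bit of x.)

35924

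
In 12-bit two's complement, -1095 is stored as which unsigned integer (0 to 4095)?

3001

1095 in 12 bits: 010001000111
Invert: 101110111000
Add 1:  101110111001 = 3001
(Check: 2^12 - 1095 = 4096 - 1095 = 3001.)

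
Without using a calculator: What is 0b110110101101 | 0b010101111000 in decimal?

3581

a = 110110101101
b = 010101111000
 OR → 110111111101 = 3581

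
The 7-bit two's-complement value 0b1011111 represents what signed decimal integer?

-33

pattern = 1011111 (MSB is 1 ⇒ negative)
Invert: 0100000, add 1 → 0100001 = 33, so the value is -33.
(Equivalently: 95 - 2^7 = 95 - 128 = -33.)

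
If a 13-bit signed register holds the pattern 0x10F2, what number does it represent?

pattern = 1000011110010 (MSB is 1 ⇒ negative)
Invert: 0111100001101, add 1 → 0111100001110 = 3854, so the value is -3854.
(Equivalently: 4338 - 2^13 = 4338 - 8192 = -3854.)

-3854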